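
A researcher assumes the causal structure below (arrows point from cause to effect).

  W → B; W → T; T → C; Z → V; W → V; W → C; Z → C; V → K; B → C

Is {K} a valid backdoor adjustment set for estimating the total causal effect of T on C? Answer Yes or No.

No

Backdoor paths from T to C (paths whose first edge points into T):
  P1: T <- W -> B -> C
  P2: T <- W -> V <- Z -> C
  P3: T <- W -> C
Condition 1 (no descendant of T in the set): holds — descendants of T are {C}; none are in {K}.
Condition 2 (every backdoor path blocked by {K}):
  P1: open — no interior node is in the conditioning set.
  P2: open — collider(s) V are conditioned on (or have a conditioned descendant) and no non-collider on the path is in the set.
  P3: open — no interior node is in the conditioning set.
{K} does not satisfy the backdoor criterion.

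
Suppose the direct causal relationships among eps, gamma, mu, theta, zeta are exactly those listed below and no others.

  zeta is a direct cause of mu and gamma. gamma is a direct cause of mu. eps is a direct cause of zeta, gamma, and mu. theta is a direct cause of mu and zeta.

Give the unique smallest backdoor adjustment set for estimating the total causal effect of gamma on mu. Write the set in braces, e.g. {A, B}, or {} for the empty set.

Variables eligible for adjustment (non-descendants of gamma, excluding gamma and mu): {eps, theta, zeta}.
Backdoor paths from gamma to mu:
  P1: gamma <- eps -> zeta <- theta -> mu
  P2: gamma <- eps -> zeta -> mu
  P3: gamma <- eps -> mu
  P4: gamma <- zeta <- eps -> mu
  P5: gamma <- zeta <- theta -> mu
  P6: gamma <- zeta -> mu
The empty set is not sufficient: P2 (gamma <- eps -> zeta -> mu) has no collider blocking it and no conditioned non-collider, so it is open.
Try {eps, zeta}:
  P1: blocked at fork node eps ∈ conditioning set.
  P2: blocked at fork node eps ∈ conditioning set.
  P3: blocked at fork node eps ∈ conditioning set.
  P4: blocked at chain node zeta ∈ conditioning set.
  P5: blocked at chain node zeta ∈ conditioning set.
  P6: blocked at fork node zeta ∈ conditioning set.
{eps, zeta} contains no descendant of gamma and blocks every backdoor path.
Every element of {eps, zeta} is needed (dropping eps leaves P1 open; dropping zeta leaves P5 open), so no proper subset is valid.
Among all size-2 subsets of the eligible variables, only {eps, zeta} blocks every backdoor path, so it is the unique smallest valid adjustment set.

{eps, zeta}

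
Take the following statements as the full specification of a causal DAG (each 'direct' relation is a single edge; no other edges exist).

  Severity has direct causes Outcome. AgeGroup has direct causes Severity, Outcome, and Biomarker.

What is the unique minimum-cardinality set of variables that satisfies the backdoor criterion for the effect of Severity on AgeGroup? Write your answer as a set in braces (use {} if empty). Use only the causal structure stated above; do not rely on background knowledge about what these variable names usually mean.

Variables eligible for adjustment (non-descendants of Severity, excluding Severity and AgeGroup): {Biomarker, Outcome}.
Backdoor paths from Severity to AgeGroup:
  P1: Severity <- Outcome -> AgeGroup
The empty set is not sufficient: P1 (Severity <- Outcome -> AgeGroup) has no collider blocking it and no conditioned non-collider, so it is open.
Try {Outcome}:
  P1: blocked at fork node Outcome ∈ conditioning set.
{Outcome} contains no descendant of Severity and blocks every backdoor path.
No other singleton works — e.g. {Biomarker} leaves P1 open — so {Outcome} is the unique smallest valid adjustment set.

{Outcome}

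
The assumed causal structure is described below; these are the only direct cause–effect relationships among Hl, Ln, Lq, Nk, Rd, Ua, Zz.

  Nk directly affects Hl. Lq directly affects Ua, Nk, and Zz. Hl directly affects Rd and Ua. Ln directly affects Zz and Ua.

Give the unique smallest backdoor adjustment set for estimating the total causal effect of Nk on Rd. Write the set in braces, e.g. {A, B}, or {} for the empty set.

Variables eligible for adjustment (non-descendants of Nk, excluding Nk and Rd): {Ln, Lq, Zz}.
Backdoor paths from Nk to Rd:
  P1: Nk <- Lq -> Ua <- Hl -> Rd
  P2: Nk <- Lq -> Zz <- Ln -> Ua <- Hl -> Rd
Each backdoor path contains an unconditioned collider, so every path is already blocked with the empty conditioning set:
  P1: blocked at collider Ua (neither it nor any descendant is in the conditioning set).
  P2: blocked at collider Zz (neither it nor any descendant is in the conditioning set).
The empty set is therefore the unique smallest valid set.

{}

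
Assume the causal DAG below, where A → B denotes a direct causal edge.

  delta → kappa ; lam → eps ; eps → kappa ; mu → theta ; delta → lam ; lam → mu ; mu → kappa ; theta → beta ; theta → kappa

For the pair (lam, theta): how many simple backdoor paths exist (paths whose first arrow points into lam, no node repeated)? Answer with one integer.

A backdoor path from lam to theta is any simple undirected path whose first edge points into lam (i.e. leaves lam via a parent).
Parents of lam: {delta}.
Enumerating:
  P1: lam <- delta -> kappa <- mu -> theta
  P2: lam <- delta -> kappa <- theta
That exhausts the simple backdoor paths. Count: 2.

2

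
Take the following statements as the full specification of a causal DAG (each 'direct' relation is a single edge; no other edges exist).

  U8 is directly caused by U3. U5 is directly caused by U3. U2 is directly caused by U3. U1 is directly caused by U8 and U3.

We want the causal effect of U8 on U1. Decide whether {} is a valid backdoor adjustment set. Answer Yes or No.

No

Backdoor paths from U8 to U1 (paths whose first edge points into U8):
  P1: U8 <- U3 -> U1
Condition 1 (no descendant of U8 in the set): holds — descendants of U8 are {U1}; none are in {}.
Condition 2 (every backdoor path blocked by {}):
  P1: open — no interior node is in the conditioning set.
{} does not satisfy the backdoor criterion.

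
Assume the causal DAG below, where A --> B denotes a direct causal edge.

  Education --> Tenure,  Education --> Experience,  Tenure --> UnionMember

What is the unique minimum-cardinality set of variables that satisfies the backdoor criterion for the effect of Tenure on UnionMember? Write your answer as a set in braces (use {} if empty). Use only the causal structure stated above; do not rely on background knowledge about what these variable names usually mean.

Variables eligible for adjustment (non-descendants of Tenure, excluding Tenure and UnionMember): {Education, Experience}.
Backdoor paths from Tenure to UnionMember:
  (none)
With no backdoor paths the empty set already satisfies the criterion, and it is trivially minimal.

{}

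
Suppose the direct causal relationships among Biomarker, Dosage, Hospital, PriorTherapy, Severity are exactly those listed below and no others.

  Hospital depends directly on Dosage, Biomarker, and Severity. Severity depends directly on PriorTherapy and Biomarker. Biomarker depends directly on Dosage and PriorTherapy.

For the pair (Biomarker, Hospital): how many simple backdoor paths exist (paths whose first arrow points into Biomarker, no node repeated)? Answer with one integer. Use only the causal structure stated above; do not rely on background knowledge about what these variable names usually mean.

2

A backdoor path from Biomarker to Hospital is any simple undirected path whose first edge points into Biomarker (i.e. leaves Biomarker via a parent).
Parents of Biomarker: {Dosage, PriorTherapy}.
Enumerating:
  P1: Biomarker <- PriorTherapy -> Severity -> Hospital
  P2: Biomarker <- Dosage -> Hospital
That exhausts the simple backdoor paths. Count: 2.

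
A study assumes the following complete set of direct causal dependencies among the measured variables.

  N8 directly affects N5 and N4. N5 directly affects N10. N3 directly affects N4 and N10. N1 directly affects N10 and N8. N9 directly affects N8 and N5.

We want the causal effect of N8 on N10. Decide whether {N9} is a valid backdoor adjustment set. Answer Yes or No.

No

Backdoor paths from N8 to N10 (paths whose first edge points into N8):
  P1: N8 <- N1 -> N10
  P2: N8 <- N9 -> N5 -> N10
Condition 1 (no descendant of N8 in the set): holds — descendants of N8 are {N10, N4, N5}; none are in {N9}.
Condition 2 (every backdoor path blocked by {N9}):
  P1: open — no interior node is in the conditioning set.
  P2: blocked at fork node N9 ∈ conditioning set.
{N9} does not satisfy the backdoor criterion.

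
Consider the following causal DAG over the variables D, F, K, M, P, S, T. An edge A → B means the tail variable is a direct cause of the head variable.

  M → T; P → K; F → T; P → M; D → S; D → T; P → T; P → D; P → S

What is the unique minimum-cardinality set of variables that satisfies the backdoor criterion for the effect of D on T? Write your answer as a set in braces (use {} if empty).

Variables eligible for adjustment (non-descendants of D, excluding D and T): {F, K, M, P}.
Backdoor paths from D to T:
  P1: D <- P -> M -> T
  P2: D <- P -> T
The empty set is not sufficient: P1 (D <- P -> M -> T) has no collider blocking it and no conditioned non-collider, so it is open.
Try {P}:
  P1: blocked at fork node P ∈ conditioning set.
  P2: blocked at fork node P ∈ conditioning set.
{P} contains no descendant of D and blocks every backdoor path.
No other singleton works — e.g. {M} leaves P2 open — so {P} is the unique smallest valid adjustment set.

{P}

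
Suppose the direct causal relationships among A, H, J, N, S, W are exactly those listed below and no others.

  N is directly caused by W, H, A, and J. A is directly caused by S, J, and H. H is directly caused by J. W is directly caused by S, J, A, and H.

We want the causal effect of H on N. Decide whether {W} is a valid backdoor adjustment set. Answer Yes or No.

Backdoor paths from H to N (paths whose first edge points into H):
  P1: H <- J -> A <- S -> W -> N
  P2: H <- J -> A -> W -> N
  P3: H <- J -> A -> N
  P4: H <- J -> W <- S -> A -> N
  P5: H <- J -> W <- A -> N
  P6: H <- J -> W -> N
  P7: H <- J -> N
Condition 1 (no descendant of H in the set): FAILS — W is a descendant of H.
Condition 2 (every backdoor path blocked by {W}):
  P1: blocked at chain node W ∈ conditioning set.
  P2: blocked at chain node W ∈ conditioning set.
  P3: open — no interior node is in the conditioning set.
  P4: open — collider(s) W are conditioned on (or have a conditioned descendant) and no non-collider on the path is in the set.
  P5: open — collider(s) W are conditioned on (or have a conditioned descendant) and no non-collider on the path is in the set.
  P6: blocked at chain node W ∈ conditioning set.
  P7: open — no interior node is in the conditioning set.
{W} does not satisfy the backdoor criterion.

No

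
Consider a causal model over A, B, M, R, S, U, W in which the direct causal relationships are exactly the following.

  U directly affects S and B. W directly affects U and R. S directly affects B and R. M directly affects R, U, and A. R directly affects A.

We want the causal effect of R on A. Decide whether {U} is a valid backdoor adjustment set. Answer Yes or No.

No

Backdoor paths from R to A (paths whose first edge points into R):
  P1: R <- M -> A
  P2: R <- W -> U <- M -> A
  P3: R <- S <- U <- M -> A
  P4: R <- S -> B <- U <- M -> A
Condition 1 (no descendant of R in the set): holds — descendants of R are {A}; none are in {U}.
Condition 2 (every backdoor path blocked by {U}):
  P1: open — no interior node is in the conditioning set.
  P2: open — collider(s) U are conditioned on (or have a conditioned descendant) and no non-collider on the path is in the set.
  P3: blocked at chain node U ∈ conditioning set.
  P4: blocked at collider B (neither it nor any descendant is in the conditioning set).
{U} does not satisfy the backdoor criterion.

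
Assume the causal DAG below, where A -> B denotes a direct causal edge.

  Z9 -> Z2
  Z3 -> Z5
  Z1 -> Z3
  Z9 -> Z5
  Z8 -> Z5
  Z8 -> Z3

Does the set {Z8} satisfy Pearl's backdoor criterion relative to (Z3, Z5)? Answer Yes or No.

Backdoor paths from Z3 to Z5 (paths whose first edge points into Z3):
  P1: Z3 <- Z8 -> Z5
Condition 1 (no descendant of Z3 in the set): holds — descendants of Z3 are {Z5}; none are in {Z8}.
Condition 2 (every backdoor path blocked by {Z8}):
  P1: blocked at fork node Z8 ∈ conditioning set.
{Z8} satisfies the backdoor criterion.

Yes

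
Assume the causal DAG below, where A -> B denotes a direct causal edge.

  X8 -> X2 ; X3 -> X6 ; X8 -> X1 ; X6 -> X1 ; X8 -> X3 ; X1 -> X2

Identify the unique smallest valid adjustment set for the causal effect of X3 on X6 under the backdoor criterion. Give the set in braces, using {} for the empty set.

Variables eligible for adjustment (non-descendants of X3, excluding X3 and X6): {X8}.
Backdoor paths from X3 to X6:
  P1: X3 <- X8 -> X1 <- X6
  P2: X3 <- X8 -> X2 <- X1 <- X6
Each backdoor path contains an unconditioned collider, so every path is already blocked with the empty conditioning set:
  P1: blocked at collider X1 (neither it nor any descendant is in the conditioning set).
  P2: blocked at collider X2 (neither it nor any descendant is in the conditioning set).
The empty set is therefore the unique smallest valid set.

{}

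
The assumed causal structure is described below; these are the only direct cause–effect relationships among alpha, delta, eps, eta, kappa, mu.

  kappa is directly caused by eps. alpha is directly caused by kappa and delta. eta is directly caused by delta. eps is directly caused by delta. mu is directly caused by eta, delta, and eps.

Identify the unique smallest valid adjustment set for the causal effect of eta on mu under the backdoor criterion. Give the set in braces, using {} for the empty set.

Variables eligible for adjustment (non-descendants of eta, excluding eta and mu): {alpha, delta, eps, kappa}.
Backdoor paths from eta to mu:
  P1: eta <- delta -> eps -> mu
  P2: eta <- delta -> mu
  P3: eta <- delta -> alpha <- kappa <- eps -> mu
The empty set is not sufficient: P1 (eta <- delta -> eps -> mu) has no collider blocking it and no conditioned non-collider, so it is open.
Try {delta}:
  P1: blocked at fork node delta ∈ conditioning set.
  P2: blocked at fork node delta ∈ conditioning set.
  P3: blocked at fork node delta ∈ conditioning set.
{delta} contains no descendant of eta and blocks every backdoor path.
No other singleton works — e.g. {eps} leaves P2 open — so {delta} is the unique smallest valid adjustment set.

{delta}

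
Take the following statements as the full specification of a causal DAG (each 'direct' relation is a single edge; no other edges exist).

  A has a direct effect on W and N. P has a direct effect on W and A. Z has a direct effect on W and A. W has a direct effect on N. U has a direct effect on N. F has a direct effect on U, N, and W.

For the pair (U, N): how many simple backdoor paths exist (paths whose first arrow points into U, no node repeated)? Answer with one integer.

A backdoor path from U to N is any simple undirected path whose first edge points into U (i.e. leaves U via a parent).
Parents of U: {F}.
Enumerating:
  P1: U <- F -> W <- P -> A -> N
  P2: U <- F -> W <- Z -> A -> N
  P3: U <- F -> W <- A -> N
  P4: U <- F -> W -> N
  P5: U <- F -> N
That exhausts the simple backdoor paths. Count: 5.

5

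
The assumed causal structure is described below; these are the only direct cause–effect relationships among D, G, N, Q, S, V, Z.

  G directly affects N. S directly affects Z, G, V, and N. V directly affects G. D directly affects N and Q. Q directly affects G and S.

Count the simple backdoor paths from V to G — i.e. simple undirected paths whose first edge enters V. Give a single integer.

A backdoor path from V to G is any simple undirected path whose first edge points into V (i.e. leaves V via a parent).
Parents of V: {S}.
Enumerating:
  P1: V <- S <- Q <- D -> N <- G
  P2: V <- S <- Q -> G
  P3: V <- S -> G
  P4: V <- S -> N <- D -> Q -> G
  P5: V <- S -> N <- G
That exhausts the simple backdoor paths. Count: 5.

5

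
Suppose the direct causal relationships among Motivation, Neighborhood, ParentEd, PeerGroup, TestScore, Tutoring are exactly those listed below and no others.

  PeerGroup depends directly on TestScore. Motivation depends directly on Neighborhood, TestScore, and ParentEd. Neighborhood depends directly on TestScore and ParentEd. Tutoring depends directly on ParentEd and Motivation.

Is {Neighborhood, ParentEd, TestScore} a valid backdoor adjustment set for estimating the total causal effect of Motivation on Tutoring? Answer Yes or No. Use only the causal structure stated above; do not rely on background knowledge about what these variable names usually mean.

Yes

Backdoor paths from Motivation to Tutoring (paths whose first edge points into Motivation):
  P1: Motivation <- TestScore -> Neighborhood <- ParentEd -> Tutoring
  P2: Motivation <- ParentEd -> Tutoring
  P3: Motivation <- Neighborhood <- ParentEd -> Tutoring
Condition 1 (no descendant of Motivation in the set): holds — descendants of Motivation are {Tutoring}; none are in {Neighborhood, ParentEd, TestScore}.
Condition 2 (every backdoor path blocked by {Neighborhood, ParentEd, TestScore}):
  P1: blocked at fork node TestScore ∈ conditioning set.
  P2: blocked at fork node ParentEd ∈ conditioning set.
  P3: blocked at chain node Neighborhood ∈ conditioning set.
{Neighborhood, ParentEd, TestScore} satisfies the backdoor criterion.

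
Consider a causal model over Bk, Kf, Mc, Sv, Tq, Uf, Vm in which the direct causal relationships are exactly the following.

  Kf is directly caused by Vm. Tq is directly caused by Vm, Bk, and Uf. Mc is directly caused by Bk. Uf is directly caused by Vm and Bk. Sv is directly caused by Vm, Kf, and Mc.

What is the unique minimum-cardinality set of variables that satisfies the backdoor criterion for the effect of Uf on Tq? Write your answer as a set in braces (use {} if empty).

{Bk, Vm}

Variables eligible for adjustment (non-descendants of Uf, excluding Uf and Tq): {Bk, Kf, Mc, Sv, Vm}.
Backdoor paths from Uf to Tq:
  P1: Uf <- Bk -> Mc -> Sv <- Vm -> Tq
  P2: Uf <- Bk -> Mc -> Sv <- Kf <- Vm -> Tq
  P3: Uf <- Bk -> Tq
  P4: Uf <- Vm -> Kf -> Sv <- Mc <- Bk -> Tq
  P5: Uf <- Vm -> Sv <- Mc <- Bk -> Tq
  P6: Uf <- Vm -> Tq
The empty set is not sufficient: P3 (Uf <- Bk -> Tq) has no collider blocking it and no conditioned non-collider, so it is open.
Try {Bk, Vm}:
  P1: blocked at fork node Bk ∈ conditioning set.
  P2: blocked at fork node Bk ∈ conditioning set.
  P3: blocked at fork node Bk ∈ conditioning set.
  P4: blocked at fork node Vm ∈ conditioning set.
  P5: blocked at fork node Vm ∈ conditioning set.
  P6: blocked at fork node Vm ∈ conditioning set.
{Bk, Vm} contains no descendant of Uf and blocks every backdoor path.
Every element of {Bk, Vm} is needed (dropping Bk leaves P3 open; dropping Vm leaves P6 open), so no proper subset is valid.
Among all size-2 subsets of the eligible variables, only {Bk, Vm} blocks every backdoor path, so it is the unique smallest valid adjustment set.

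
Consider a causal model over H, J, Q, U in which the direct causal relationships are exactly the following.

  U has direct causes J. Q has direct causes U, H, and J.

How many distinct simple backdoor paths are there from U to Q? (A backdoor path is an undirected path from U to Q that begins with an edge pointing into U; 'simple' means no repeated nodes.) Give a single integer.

1

A backdoor path from U to Q is any simple undirected path whose first edge points into U (i.e. leaves U via a parent).
Parents of U: {J}.
Enumerating:
  P1: U <- J -> Q
That exhausts the simple backdoor paths. Count: 1.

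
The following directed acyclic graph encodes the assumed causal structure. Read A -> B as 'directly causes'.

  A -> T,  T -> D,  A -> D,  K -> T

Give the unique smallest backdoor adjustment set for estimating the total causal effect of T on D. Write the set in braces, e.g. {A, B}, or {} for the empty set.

{A}

Variables eligible for adjustment (non-descendants of T, excluding T and D): {A, K}.
Backdoor paths from T to D:
  P1: T <- A -> D
The empty set is not sufficient: P1 (T <- A -> D) has no collider blocking it and no conditioned non-collider, so it is open.
Try {A}:
  P1: blocked at fork node A ∈ conditioning set.
{A} contains no descendant of T and blocks every backdoor path.
No other singleton works — e.g. {K} leaves P1 open — so {A} is the unique smallest valid adjustment set.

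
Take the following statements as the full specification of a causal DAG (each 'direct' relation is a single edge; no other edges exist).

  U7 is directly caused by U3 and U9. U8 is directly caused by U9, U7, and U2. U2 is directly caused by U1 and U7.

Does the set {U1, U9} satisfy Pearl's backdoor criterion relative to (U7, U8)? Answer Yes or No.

Backdoor paths from U7 to U8 (paths whose first edge points into U7):
  P1: U7 <- U9 -> U8
Condition 1 (no descendant of U7 in the set): holds — descendants of U7 are {U2, U8}; none are in {U1, U9}.
Condition 2 (every backdoor path blocked by {U1, U9}):
  P1: blocked at fork node U9 ∈ conditioning set.
{U1, U9} satisfies the backdoor criterion.

Yes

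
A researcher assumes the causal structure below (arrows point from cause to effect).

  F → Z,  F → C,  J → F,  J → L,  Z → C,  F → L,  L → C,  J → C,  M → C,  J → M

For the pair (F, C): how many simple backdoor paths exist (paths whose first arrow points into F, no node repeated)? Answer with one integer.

3

A backdoor path from F to C is any simple undirected path whose first edge points into F (i.e. leaves F via a parent).
Parents of F: {J}.
Enumerating:
  P1: F <- J -> L -> C
  P2: F <- J -> M -> C
  P3: F <- J -> C
That exhausts the simple backdoor paths. Count: 3.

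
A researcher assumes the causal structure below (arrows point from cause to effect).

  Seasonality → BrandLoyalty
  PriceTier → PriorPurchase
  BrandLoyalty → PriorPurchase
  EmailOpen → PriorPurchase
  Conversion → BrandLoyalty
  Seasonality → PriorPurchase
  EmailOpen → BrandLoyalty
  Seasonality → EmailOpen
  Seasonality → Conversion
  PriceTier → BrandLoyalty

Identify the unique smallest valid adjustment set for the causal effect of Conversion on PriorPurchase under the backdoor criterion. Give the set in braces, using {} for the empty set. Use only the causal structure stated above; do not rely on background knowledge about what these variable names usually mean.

Variables eligible for adjustment (non-descendants of Conversion, excluding Conversion and PriorPurchase): {EmailOpen, PriceTier, Seasonality}.
Backdoor paths from Conversion to PriorPurchase:
  P1: Conversion <- Seasonality -> EmailOpen -> BrandLoyalty <- PriceTier -> PriorPurchase
  P2: Conversion <- Seasonality -> EmailOpen -> BrandLoyalty -> PriorPurchase
  P3: Conversion <- Seasonality -> EmailOpen -> PriorPurchase
  P4: Conversion <- Seasonality -> BrandLoyalty <- EmailOpen -> PriorPurchase
  P5: Conversion <- Seasonality -> BrandLoyalty <- PriceTier -> PriorPurchase
  P6: Conversion <- Seasonality -> BrandLoyalty -> PriorPurchase
  P7: Conversion <- Seasonality -> PriorPurchase
The empty set is not sufficient: P2 (Conversion <- Seasonality -> EmailOpen -> BrandLoyalty -> PriorPurchase) has no collider blocking it and no conditioned non-collider, so it is open.
Try {Seasonality}:
  P1: blocked at fork node Seasonality ∈ conditioning set.
  P2: blocked at fork node Seasonality ∈ conditioning set.
  P3: blocked at fork node Seasonality ∈ conditioning set.
  P4: blocked at fork node Seasonality ∈ conditioning set.
  P5: blocked at fork node Seasonality ∈ conditioning set.
  P6: blocked at fork node Seasonality ∈ conditioning set.
  P7: blocked at fork node Seasonality ∈ conditioning set.
{Seasonality} contains no descendant of Conversion and blocks every backdoor path.
No other singleton works — e.g. {EmailOpen} leaves P6 open — so {Seasonality} is the unique smallest valid adjustment set.

{Seasonality}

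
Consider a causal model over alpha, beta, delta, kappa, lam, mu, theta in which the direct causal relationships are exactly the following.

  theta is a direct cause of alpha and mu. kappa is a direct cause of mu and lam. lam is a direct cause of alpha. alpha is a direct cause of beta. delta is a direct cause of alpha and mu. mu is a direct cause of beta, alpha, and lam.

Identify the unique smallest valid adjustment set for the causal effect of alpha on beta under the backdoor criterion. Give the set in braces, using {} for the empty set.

Variables eligible for adjustment (non-descendants of alpha, excluding alpha and beta): {delta, kappa, lam, mu, theta}.
Backdoor paths from alpha to beta:
  P1: alpha <- delta -> mu -> beta
  P2: alpha <- theta -> mu -> beta
  P3: alpha <- mu -> beta
  P4: alpha <- lam <- kappa -> mu -> beta
  P5: alpha <- lam <- mu -> beta
The empty set is not sufficient: P1 (alpha <- delta -> mu -> beta) has no collider blocking it and no conditioned non-collider, so it is open.
Try {mu}:
  P1: blocked at chain node mu ∈ conditioning set.
  P2: blocked at chain node mu ∈ conditioning set.
  P3: blocked at fork node mu ∈ conditioning set.
  P4: blocked at chain node mu ∈ conditioning set.
  P5: blocked at fork node mu ∈ conditioning set.
{mu} contains no descendant of alpha and blocks every backdoor path.
No other singleton works — e.g. {delta} leaves P2 open — so {mu} is the unique smallest valid adjustment set.

{mu}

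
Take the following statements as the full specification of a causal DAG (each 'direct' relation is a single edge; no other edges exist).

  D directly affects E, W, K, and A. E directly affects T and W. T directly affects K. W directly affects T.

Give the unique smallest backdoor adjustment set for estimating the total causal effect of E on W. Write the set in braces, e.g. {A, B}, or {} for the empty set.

Variables eligible for adjustment (non-descendants of E, excluding E and W): {A, D}.
Backdoor paths from E to W:
  P1: E <- D -> W
  P2: E <- D -> K <- T <- W
The empty set is not sufficient: P1 (E <- D -> W) has no collider blocking it and no conditioned non-collider, so it is open.
Try {D}:
  P1: blocked at fork node D ∈ conditioning set.
  P2: blocked at fork node D ∈ conditioning set.
{D} contains no descendant of E and blocks every backdoor path.
No other singleton works — e.g. {A} leaves P1 open — so {D} is the unique smallest valid adjustment set.

{D}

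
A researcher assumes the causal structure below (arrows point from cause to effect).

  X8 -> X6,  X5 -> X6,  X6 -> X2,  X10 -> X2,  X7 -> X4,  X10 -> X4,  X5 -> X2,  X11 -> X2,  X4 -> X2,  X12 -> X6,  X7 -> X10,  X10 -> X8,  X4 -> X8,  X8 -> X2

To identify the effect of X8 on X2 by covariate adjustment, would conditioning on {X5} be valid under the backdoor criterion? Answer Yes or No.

No

Backdoor paths from X8 to X2 (paths whose first edge points into X8):
  P1: X8 <- X10 <- X7 -> X4 -> X2
  P2: X8 <- X10 -> X4 -> X2
  P3: X8 <- X10 -> X2
  P4: X8 <- X4 <- X7 -> X10 -> X2
  P5: X8 <- X4 <- X10 -> X2
  P6: X8 <- X4 -> X2
Condition 1 (no descendant of X8 in the set): holds — descendants of X8 are {X2, X6}; none are in {X5}.
Condition 2 (every backdoor path blocked by {X5}):
  P1: open — no interior node is in the conditioning set.
  P2: open — no interior node is in the conditioning set.
  P3: open — no interior node is in the conditioning set.
  P4: open — no interior node is in the conditioning set.
  P5: open — no interior node is in the conditioning set.
  P6: open — no interior node is in the conditioning set.
{X5} does not satisfy the backdoor criterion.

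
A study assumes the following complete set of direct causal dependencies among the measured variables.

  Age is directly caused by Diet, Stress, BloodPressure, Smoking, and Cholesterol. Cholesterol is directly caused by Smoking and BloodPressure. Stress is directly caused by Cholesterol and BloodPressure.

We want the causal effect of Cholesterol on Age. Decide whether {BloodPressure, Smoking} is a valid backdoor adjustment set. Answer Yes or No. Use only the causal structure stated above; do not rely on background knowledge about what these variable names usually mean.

Backdoor paths from Cholesterol to Age (paths whose first edge points into Cholesterol):
  P1: Cholesterol <- BloodPressure -> Stress -> Age
  P2: Cholesterol <- BloodPressure -> Age
  P3: Cholesterol <- Smoking -> Age
Condition 1 (no descendant of Cholesterol in the set): holds — descendants of Cholesterol are {Age, Stress}; none are in {BloodPressure, Smoking}.
Condition 2 (every backdoor path blocked by {BloodPressure, Smoking}):
  P1: blocked at fork node BloodPressure ∈ conditioning set.
  P2: blocked at fork node BloodPressure ∈ conditioning set.
  P3: blocked at fork node Smoking ∈ conditioning set.
{BloodPressure, Smoking} satisfies the backdoor criterion.

Yes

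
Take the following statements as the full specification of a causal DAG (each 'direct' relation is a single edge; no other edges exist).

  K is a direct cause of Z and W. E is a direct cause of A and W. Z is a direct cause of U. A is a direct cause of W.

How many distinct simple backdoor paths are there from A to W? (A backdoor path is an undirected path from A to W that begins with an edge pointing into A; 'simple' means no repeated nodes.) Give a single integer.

1

A backdoor path from A to W is any simple undirected path whose first edge points into A (i.e. leaves A via a parent).
Parents of A: {E}.
Enumerating:
  P1: A <- E -> W
That exhausts the simple backdoor paths. Count: 1.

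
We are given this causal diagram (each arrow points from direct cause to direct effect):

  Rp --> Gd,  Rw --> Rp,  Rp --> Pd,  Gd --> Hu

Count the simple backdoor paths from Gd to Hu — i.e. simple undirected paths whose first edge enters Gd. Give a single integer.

0

A backdoor path from Gd to Hu is any simple undirected path whose first edge points into Gd (i.e. leaves Gd via a parent).
Parents of Gd: {Rp}.
No simple path from any parent of Gd reaches Hu without revisiting Gd, so there are no backdoor paths.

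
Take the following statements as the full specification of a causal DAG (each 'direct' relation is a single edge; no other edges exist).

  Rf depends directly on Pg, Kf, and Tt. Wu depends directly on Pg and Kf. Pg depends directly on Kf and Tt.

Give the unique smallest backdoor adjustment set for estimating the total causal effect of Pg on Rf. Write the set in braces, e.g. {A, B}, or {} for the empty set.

Variables eligible for adjustment (non-descendants of Pg, excluding Pg and Rf): {Kf, Tt}.
Backdoor paths from Pg to Rf:
  P1: Pg <- Tt -> Rf
  P2: Pg <- Kf -> Rf
The empty set is not sufficient: P1 (Pg <- Tt -> Rf) has no collider blocking it and no conditioned non-collider, so it is open.
Try {Kf, Tt}:
  P1: blocked at fork node Tt ∈ conditioning set.
  P2: blocked at fork node Kf ∈ conditioning set.
{Kf, Tt} contains no descendant of Pg and blocks every backdoor path.
Every element of {Kf, Tt} is needed (dropping Kf leaves P2 open; dropping Tt leaves P1 open), so no proper subset is valid.
Among all size-2 subsets of the eligible variables, only {Kf, Tt} blocks every backdoor path, so it is the unique smallest valid adjustment set.

{Kf, Tt}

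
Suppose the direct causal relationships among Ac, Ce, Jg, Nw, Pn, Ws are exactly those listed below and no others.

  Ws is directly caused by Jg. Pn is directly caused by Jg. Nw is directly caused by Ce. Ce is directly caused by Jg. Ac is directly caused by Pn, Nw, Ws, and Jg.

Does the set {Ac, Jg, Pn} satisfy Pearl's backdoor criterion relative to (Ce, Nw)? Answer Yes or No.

No

Backdoor paths from Ce to Nw (paths whose first edge points into Ce):
  P1: Ce <- Jg -> Pn -> Ac <- Nw
  P2: Ce <- Jg -> Ws -> Ac <- Nw
  P3: Ce <- Jg -> Ac <- Nw
Condition 1 (no descendant of Ce in the set): FAILS — Ac is a descendant of Ce.
Condition 2 (every backdoor path blocked by {Ac, Jg, Pn}):
  P1: blocked at fork node Jg ∈ conditioning set.
  P2: blocked at fork node Jg ∈ conditioning set.
  P3: blocked at fork node Jg ∈ conditioning set.
{Ac, Jg, Pn} does not satisfy the backdoor criterion.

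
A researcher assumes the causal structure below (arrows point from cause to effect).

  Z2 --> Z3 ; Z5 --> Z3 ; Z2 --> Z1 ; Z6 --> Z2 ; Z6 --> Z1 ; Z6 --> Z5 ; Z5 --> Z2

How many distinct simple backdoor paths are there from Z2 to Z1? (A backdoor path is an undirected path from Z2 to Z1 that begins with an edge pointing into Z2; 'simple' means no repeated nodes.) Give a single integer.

2

A backdoor path from Z2 to Z1 is any simple undirected path whose first edge points into Z2 (i.e. leaves Z2 via a parent).
Parents of Z2: {Z5, Z6}.
Enumerating:
  P1: Z2 <- Z6 -> Z1
  P2: Z2 <- Z5 <- Z6 -> Z1
That exhausts the simple backdoor paths. Count: 2.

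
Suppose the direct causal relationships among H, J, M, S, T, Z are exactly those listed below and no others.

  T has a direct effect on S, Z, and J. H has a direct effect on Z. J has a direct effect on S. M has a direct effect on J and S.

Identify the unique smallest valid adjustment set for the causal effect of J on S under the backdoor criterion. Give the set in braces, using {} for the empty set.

{M, T}

Variables eligible for adjustment (non-descendants of J, excluding J and S): {H, M, T, Z}.
Backdoor paths from J to S:
  P1: J <- T -> S
  P2: J <- M -> S
The empty set is not sufficient: P1 (J <- T -> S) has no collider blocking it and no conditioned non-collider, so it is open.
Try {M, T}:
  P1: blocked at fork node T ∈ conditioning set.
  P2: blocked at fork node M ∈ conditioning set.
{M, T} contains no descendant of J and blocks every backdoor path.
Every element of {M, T} is needed (dropping M leaves P2 open; dropping T leaves P1 open), so no proper subset is valid.
Among all size-2 subsets of the eligible variables, only {M, T} blocks every backdoor path, so it is the unique smallest valid adjustment set.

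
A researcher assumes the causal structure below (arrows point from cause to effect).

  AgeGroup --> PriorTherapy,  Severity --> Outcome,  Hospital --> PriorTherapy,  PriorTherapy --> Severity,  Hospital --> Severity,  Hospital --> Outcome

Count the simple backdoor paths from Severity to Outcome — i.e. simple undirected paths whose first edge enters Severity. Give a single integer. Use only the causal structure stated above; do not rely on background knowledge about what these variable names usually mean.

2

A backdoor path from Severity to Outcome is any simple undirected path whose first edge points into Severity (i.e. leaves Severity via a parent).
Parents of Severity: {Hospital, PriorTherapy}.
Enumerating:
  P1: Severity <- Hospital -> Outcome
  P2: Severity <- PriorTherapy <- Hospital -> Outcome
That exhausts the simple backdoor paths. Count: 2.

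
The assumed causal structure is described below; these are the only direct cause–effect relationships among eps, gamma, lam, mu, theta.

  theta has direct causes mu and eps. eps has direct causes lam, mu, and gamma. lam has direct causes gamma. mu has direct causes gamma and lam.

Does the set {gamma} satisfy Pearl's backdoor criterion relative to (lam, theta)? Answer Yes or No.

Yes

Backdoor paths from lam to theta (paths whose first edge points into lam):
  P1: lam <- gamma -> mu -> eps -> theta
  P2: lam <- gamma -> mu -> theta
  P3: lam <- gamma -> eps <- mu -> theta
  P4: lam <- gamma -> eps -> theta
Condition 1 (no descendant of lam in the set): holds — descendants of lam are {eps, mu, theta}; none are in {gamma}.
Condition 2 (every backdoor path blocked by {gamma}):
  P1: blocked at fork node gamma ∈ conditioning set.
  P2: blocked at fork node gamma ∈ conditioning set.
  P3: blocked at fork node gamma ∈ conditioning set.
  P4: blocked at fork node gamma ∈ conditioning set.
{gamma} satisfies the backdoor criterion.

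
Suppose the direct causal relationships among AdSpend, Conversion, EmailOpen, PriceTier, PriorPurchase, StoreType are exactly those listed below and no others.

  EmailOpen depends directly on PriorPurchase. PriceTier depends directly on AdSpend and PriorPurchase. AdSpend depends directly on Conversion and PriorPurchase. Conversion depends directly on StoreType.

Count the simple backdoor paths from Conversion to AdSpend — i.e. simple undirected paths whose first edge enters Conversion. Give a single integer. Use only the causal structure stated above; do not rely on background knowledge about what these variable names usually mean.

0

A backdoor path from Conversion to AdSpend is any simple undirected path whose first edge points into Conversion (i.e. leaves Conversion via a parent).
Parents of Conversion: {StoreType}.
No simple path from any parent of Conversion reaches AdSpend without revisiting Conversion, so there are no backdoor paths.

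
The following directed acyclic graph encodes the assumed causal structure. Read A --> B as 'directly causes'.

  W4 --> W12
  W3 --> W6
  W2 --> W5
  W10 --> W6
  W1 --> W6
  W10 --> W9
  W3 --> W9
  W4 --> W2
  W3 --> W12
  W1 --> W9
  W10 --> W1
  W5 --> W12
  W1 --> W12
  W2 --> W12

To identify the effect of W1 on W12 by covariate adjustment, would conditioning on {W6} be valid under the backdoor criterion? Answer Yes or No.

Backdoor paths from W1 to W12 (paths whose first edge points into W1):
  P1: W1 <- W10 -> W9 <- W3 -> W12
  P2: W1 <- W10 -> W6 <- W3 -> W12
Condition 1 (no descendant of W1 in the set): FAILS — W6 is a descendant of W1.
Condition 2 (every backdoor path blocked by {W6}):
  P1: blocked at collider W9 (neither it nor any descendant is in the conditioning set).
  P2: open — collider(s) W6 are conditioned on (or have a conditioned descendant) and no non-collider on the path is in the set.
{W6} does not satisfy the backdoor criterion.

No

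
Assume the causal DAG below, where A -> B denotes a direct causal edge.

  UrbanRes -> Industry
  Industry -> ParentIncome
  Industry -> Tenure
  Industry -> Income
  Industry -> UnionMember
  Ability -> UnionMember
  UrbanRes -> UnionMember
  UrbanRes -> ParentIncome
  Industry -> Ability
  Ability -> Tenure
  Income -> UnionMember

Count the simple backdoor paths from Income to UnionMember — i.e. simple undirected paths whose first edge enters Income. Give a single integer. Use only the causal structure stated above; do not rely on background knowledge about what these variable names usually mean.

5

A backdoor path from Income to UnionMember is any simple undirected path whose first edge points into Income (i.e. leaves Income via a parent).
Parents of Income: {Industry}.
Enumerating:
  P1: Income <- Industry <- UrbanRes -> UnionMember
  P2: Income <- Industry -> Ability -> UnionMember
  P3: Income <- Industry -> UnionMember
  P4: Income <- Industry -> ParentIncome <- UrbanRes -> UnionMember
  P5: Income <- Industry -> Tenure <- Ability -> UnionMember
That exhausts the simple backdoor paths. Count: 5.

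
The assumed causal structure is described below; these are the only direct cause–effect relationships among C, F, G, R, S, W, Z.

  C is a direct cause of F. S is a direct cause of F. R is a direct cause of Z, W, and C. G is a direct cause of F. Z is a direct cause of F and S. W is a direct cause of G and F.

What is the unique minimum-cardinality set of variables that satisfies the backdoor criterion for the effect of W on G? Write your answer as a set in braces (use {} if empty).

{}

Variables eligible for adjustment (non-descendants of W, excluding W and G): {C, R, S, Z}.
Backdoor paths from W to G:
  P1: W <- R -> Z -> S -> F <- G
  P2: W <- R -> Z -> F <- G
  P3: W <- R -> C -> F <- G
Each backdoor path contains an unconditioned collider, so every path is already blocked with the empty conditioning set:
  P1: blocked at collider F (neither it nor any descendant is in the conditioning set).
  P2: blocked at collider F (neither it nor any descendant is in the conditioning set).
  P3: blocked at collider F (neither it nor any descendant is in the conditioning set).
The empty set is therefore the unique smallest valid set.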